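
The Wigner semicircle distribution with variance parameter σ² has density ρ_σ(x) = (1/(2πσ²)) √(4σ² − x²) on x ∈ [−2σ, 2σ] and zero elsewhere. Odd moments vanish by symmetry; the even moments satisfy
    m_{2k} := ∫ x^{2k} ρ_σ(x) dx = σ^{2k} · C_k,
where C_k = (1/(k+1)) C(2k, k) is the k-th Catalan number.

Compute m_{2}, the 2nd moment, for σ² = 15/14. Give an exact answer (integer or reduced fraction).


By the scaled semicircle moment identity, m_{2k} = σ^{2k} · C_k with k = 1.
C_1 = (1/(k+1)) · C(2k, k) = (1/2) · C(2, 1) = (1/2) · 2 = 1.
σ^{2k} = (σ²)^k = (15/14)^1 = 15/14.

Therefore m_{2} = σ^{2} · C_1 = (15/14) · 1 = 15/14.


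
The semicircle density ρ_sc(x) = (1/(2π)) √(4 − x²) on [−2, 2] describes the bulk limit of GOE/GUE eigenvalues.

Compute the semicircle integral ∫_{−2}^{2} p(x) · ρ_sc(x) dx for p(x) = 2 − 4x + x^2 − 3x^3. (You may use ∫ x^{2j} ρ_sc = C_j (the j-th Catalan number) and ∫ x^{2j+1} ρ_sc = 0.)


Write p(x) = Σ a_i x^i, split into monomials and integrate each against ρ_sc separately.
Using ∫ x^{2j} ρ_sc = C_j = (1/(j+1)) C(2j, j) (Catalan numbers) and ∫ x^{2j+1} ρ_sc = 0 (odd monomials vanish by symmetry):
  i = 0 (even): a_0 · C_{0} = 2 · 1 = 2
  i = 1 (odd): ∫ x^1 ρ_sc = 0 (vanishes)
  i = 2 (even): a_2 · C_{1} = 1 · 1 = 1
  i = 3 (odd): ∫ x^3 ρ_sc = 0 (vanishes)

Summing the contributions: ∫_{−2}^{2} p(x) ρ_sc(x) dx = 2 + 1 = 3.


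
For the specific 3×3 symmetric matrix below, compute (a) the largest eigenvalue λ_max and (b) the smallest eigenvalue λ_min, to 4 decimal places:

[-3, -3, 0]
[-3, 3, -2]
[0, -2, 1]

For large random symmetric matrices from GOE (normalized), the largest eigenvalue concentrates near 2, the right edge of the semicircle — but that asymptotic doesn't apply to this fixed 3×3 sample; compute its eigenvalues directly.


Since M is real symmetric, all three eigenvalues are real; they are the roots of det(λI − M) = λ³ − (tr M) λ² + s λ − det M, where s is the sum of the principal 2×2 minors.
tr M = -3 + 3 + 1 = 1.
s = ((-3)·3 − (-3)²) + ((-3)·1 − 0²) + (3·1 − (-2)²) = -18 + (-3) + (-1) = -22.
det M (expand along row 1) = (-3)·(-1) − (-3)·(-3) + 0·6 = -6.
Characteristic polynomial: λ³ − λ² − 22λ + 6 = 0.
Substitute λ = y + (tr M)/3 = y + 0.333333 to remove the quadratic term: y³ + p·y + q = 0 with p = s − (tr M)²/3 = -22.333333 and q = −2(tr M)³/27 + (tr M)·s/3 − det M = -1.407407.
Three real roots ⇒ use the trigonometric (Viète) form: r = 2√(−p/3) = 5.456902, φ = arccos(3q/(p·r)) = arccos(0.034645) = 1.536144 rad.
y_k = r·cos(φ/3 − 2πk/3) for k = 0, 1, 2 gives y = 4.757015, -0.063029, -4.693986.
λ_k = y_k + 0.333333 gives λ = 5.0903, 0.2703, -4.3607 (check: the sum is 1.0000 = tr M).

Hence λ_max = 5.0903 and λ_min = -4.3607.


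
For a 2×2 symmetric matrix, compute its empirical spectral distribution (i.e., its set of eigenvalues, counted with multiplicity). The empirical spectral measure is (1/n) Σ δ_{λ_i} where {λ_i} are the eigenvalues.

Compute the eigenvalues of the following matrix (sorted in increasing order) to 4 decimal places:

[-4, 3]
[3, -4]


Since M is real symmetric, both eigenvalues are real; they are the roots of det(λI − M) = λ² − (tr M) λ + det M.
tr M = -4 + (-4) = -8.
det M = (-4)·(-4) − 3² = 16 − 9 = 7.
Characteristic polynomial: λ² + 8λ + 7 = 0.
Discriminant Δ = (tr M)² − 4·det M = 64 − 28 = 36; √Δ = 6.000000.
λ = (tr M ± √Δ)/2 = (-8 ± 6.000000)/2, giving (tr M − √Δ)/2 = -7.0000 and (tr M + √Δ)/2 = -1.0000.

Eigenvalues sorted in increasing order: [-7.0000, -1.0000].


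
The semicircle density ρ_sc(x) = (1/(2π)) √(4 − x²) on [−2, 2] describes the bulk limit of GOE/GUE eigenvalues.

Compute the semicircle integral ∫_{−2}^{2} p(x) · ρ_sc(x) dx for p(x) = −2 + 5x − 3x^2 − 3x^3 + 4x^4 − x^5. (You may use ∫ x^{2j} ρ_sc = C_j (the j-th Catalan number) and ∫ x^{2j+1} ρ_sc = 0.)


Write p(x) = Σ a_i x^i, split into monomials and integrate each against ρ_sc separately.
Using ∫ x^{2j} ρ_sc = C_j = (1/(j+1)) C(2j, j) (Catalan numbers) and ∫ x^{2j+1} ρ_sc = 0 (odd monomials vanish by symmetry):
  i = 0 (even): a_0 · C_{0} = -2 · 1 = -2
  i = 1 (odd): ∫ x^1 ρ_sc = 0 (vanishes)
  i = 2 (even): a_2 · C_{1} = -3 · 1 = -3
  i = 3 (odd): ∫ x^3 ρ_sc = 0 (vanishes)
  i = 4 (even): a_4 · C_{2} = 4 · 2 = 8
  i = 5 (odd): ∫ x^5 ρ_sc = 0 (vanishes)

Summing the contributions: ∫_{−2}^{2} p(x) ρ_sc(x) dx = (-2) + (-3) + 8 = 3.


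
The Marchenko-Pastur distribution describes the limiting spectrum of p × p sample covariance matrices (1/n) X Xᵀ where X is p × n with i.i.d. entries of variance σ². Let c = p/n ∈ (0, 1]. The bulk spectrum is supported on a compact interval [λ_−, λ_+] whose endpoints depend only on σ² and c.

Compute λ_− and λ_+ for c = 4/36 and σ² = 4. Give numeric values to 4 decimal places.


c = 4/36 = 0.111111; √c = 0.333333.
λ_− = σ² (1 − √c)² = 4 · (1 − 0.333333)² = 4 · (0.666667)² = 1.777778.
λ_+ = σ² (1 + √c)² = 4 · (1 + 0.333333)² = 4 · (1.333333)² = 7.111111.

Rounded to 4 decimal places: λ_− ≈ 1.7778, λ_+ ≈ 7.1111.


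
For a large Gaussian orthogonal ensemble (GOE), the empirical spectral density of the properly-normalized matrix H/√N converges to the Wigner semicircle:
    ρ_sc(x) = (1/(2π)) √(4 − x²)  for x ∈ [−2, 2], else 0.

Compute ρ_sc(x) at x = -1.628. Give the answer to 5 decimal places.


ρ_sc(x) = (1/(2π)) √(4 − x²). With x = -1.628:
  4 − x² = 4 − (-1.628)² = 4 − 2.650384 = 1.349616.
  √(4 − x²) = 1.161730.
  1/(2π) = 0.159155.
  ρ_sc(-1.628) = 0.159155 · 1.161730 = 0.184895.

Rounded to 5 decimal places: ρ_sc(-1.628) ≈ 0.18490.


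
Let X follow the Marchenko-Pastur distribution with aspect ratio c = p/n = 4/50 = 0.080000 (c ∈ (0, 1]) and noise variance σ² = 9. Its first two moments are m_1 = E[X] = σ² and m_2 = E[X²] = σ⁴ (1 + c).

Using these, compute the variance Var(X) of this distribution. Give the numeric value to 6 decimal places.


m_1 = E[X] = σ² = 9, so m_1² = 81.
m_2 = E[X²] = σ⁴ (1 + c) = 81 · (1 + 0.080000) = 81 · 1.080000 = 87.480000.
(Note m_2 − m_1² simplifies to c · σ⁴ = 0.080000 · 81.)

Var(X) = m_2 − m_1² = 87.480000 − 81 = 6.480000.


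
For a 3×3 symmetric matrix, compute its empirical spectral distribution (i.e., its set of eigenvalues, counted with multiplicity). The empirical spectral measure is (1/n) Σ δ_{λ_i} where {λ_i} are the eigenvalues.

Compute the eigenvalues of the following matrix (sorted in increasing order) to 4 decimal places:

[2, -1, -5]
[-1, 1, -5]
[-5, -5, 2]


Since M is real symmetric, all three eigenvalues are real; they are the roots of det(λI − M) = λ³ − (tr M) λ² + s λ − det M, where s is the sum of the principal 2×2 minors.
tr M = 2 + 1 + 2 = 5.
s = (2·1 − (-1)²) + (2·2 − (-5)²) + (1·2 − (-5)²) = 1 + (-21) + (-23) = -43.
det M (expand along row 1) = 2·(-23) − (-1)·(-27) + (-5)·10 = -123.
Characteristic polynomial: λ³ − 5λ² − 43λ + 123 = 0.
Substitute λ = y + (tr M)/3 = y + 1.666667 to remove the quadratic term: y³ + p·y + q = 0 with p = s − (tr M)²/3 = -51.333333 and q = −2(tr M)³/27 + (tr M)·s/3 − det M = 42.074074.
Three real roots ⇒ use the trigonometric (Viète) form: r = 2√(−p/3) = 8.273116, φ = arccos(3q/(p·r)) = arccos(-0.297213) = 1.872568 rad.
y_k = r·cos(φ/3 − 2πk/3) for k = 0, 1, 2 gives y = 6.713113, 0.830796, -7.543909.
λ_k = y_k + 1.666667 gives λ = 8.3798, 2.4975, -5.8772 (check: the sum is 5.0000 = tr M).

Eigenvalues sorted in increasing order: [-5.8772, 2.4975, 8.3798].


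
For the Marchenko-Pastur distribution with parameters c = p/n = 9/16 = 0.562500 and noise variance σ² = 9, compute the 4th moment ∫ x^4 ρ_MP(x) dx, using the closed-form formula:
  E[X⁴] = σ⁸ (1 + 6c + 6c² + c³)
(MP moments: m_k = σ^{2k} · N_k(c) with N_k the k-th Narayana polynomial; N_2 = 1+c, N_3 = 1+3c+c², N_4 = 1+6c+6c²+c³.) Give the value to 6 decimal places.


E[X⁴] = σ⁸ (1 + 6c + 6c² + c³) (fourth MP moment). With σ² = 9 (so σ⁸ = 6561) and c = 9/16 = 0.562500: E[X⁴] = 6561 · (1 + 6·0.562500 + 6·(0.562500)² + (0.562500)³) = 6561 · 6.451416.

So E[X^4] = 42327.740479.


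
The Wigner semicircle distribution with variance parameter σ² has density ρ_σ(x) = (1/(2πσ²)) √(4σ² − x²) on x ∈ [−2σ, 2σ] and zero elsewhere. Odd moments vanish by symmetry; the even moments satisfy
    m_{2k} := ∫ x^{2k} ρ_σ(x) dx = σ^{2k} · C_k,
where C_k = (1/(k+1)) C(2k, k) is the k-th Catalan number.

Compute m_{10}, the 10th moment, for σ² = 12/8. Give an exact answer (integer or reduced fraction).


By the scaled semicircle moment identity, m_{2k} = σ^{2k} · C_k with k = 5.
C_5 = (1/(k+1)) · C(2k, k) = (1/6) · C(10, 5) = (1/6) · 252 = 42.
σ^{2k} = (σ²)^k = (12/8)^5 = 243/32.

Therefore m_{10} = σ^{10} · C_5 = (243/32) · 42 = 5103/16.


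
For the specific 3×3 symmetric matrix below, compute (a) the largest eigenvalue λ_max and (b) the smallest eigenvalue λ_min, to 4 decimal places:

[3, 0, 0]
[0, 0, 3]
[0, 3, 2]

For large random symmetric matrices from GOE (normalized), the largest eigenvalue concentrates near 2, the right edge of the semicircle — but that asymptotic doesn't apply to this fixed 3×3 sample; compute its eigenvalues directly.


Since M is real symmetric, all three eigenvalues are real; they are the roots of det(λI − M) = λ³ − (tr M) λ² + s λ − det M, where s is the sum of the principal 2×2 minors.
tr M = 3 + 0 + 2 = 5.
s = (3·0 − 0²) + (3·2 − 0²) + (0·2 − 3²) = 0 + 6 + (-9) = -3.
det M (expand along row 1) = 3·(-9) − 0·0 + 0·0 = -27.
Characteristic polynomial: λ³ − 5λ² − 3λ + 27 = 0.
Substitute λ = y + (tr M)/3 = y + 1.666667 to remove the quadratic term: y³ + p·y + q = 0 with p = s − (tr M)²/3 = -11.333333 and q = −2(tr M)³/27 + (tr M)·s/3 − det M = 12.740741.
Three real roots ⇒ use the trigonometric (Viète) form: r = 2√(−p/3) = 3.887301, φ = arccos(3q/(p·r)) = arccos(-0.867581) = 2.621114 rad.
y_k = r·cos(φ/3 − 2πk/3) for k = 0, 1, 2 gives y = 2.495611, 1.333333, -3.828944.
λ_k = y_k + 1.666667 gives λ = 4.1623, 3.0000, -2.1623 (check: the sum is 5.0000 = tr M).

Hence λ_max = 4.1623 and λ_min = -2.1623.


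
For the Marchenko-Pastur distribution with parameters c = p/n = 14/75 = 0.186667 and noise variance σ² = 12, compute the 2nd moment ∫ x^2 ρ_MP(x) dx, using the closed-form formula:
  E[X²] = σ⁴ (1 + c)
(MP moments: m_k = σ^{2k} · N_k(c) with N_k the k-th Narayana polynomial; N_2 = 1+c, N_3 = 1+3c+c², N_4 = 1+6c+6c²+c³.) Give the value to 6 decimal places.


E[X²] = σ⁴ (1 + c) (second MP moment). With σ² = 12 (so σ⁴ = 144) and c = 14/75 = 0.186667: E[X²] = 144 · (1 + 0.186667) = 144 · 1.186667.

So E[X^2] = 170.880000.


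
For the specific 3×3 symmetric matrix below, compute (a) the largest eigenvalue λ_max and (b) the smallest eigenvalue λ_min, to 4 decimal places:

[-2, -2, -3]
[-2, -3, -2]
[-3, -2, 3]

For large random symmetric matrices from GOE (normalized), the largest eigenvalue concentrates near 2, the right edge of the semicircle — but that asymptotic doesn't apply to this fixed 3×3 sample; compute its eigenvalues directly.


Since M is real symmetric, all three eigenvalues are real; they are the roots of det(λI − M) = λ³ − (tr M) λ² + s λ − det M, where s is the sum of the principal 2×2 minors.
tr M = -2 + (-3) + 3 = -2.
s = ((-2)·(-3) − (-2)²) + ((-2)·3 − (-3)²) + ((-3)·3 − (-2)²) = 2 + (-15) + (-13) = -26.
det M (expand along row 1) = (-2)·(-13) − (-2)·(-12) + (-3)·(-5) = 17.
Characteristic polynomial: λ³ + 2λ² − 26λ − 17 = 0.
Substitute λ = y + (tr M)/3 = y − 0.666667 to remove the quadratic term: y³ + p·y + q = 0 with p = s − (tr M)²/3 = -27.333333 and q = −2(tr M)³/27 + (tr M)·s/3 − det M = 0.925926.
Three real roots ⇒ use the trigonometric (Viète) form: r = 2√(−p/3) = 6.036923, φ = arccos(3q/(p·r)) = arccos(-0.016834) = 1.587631 rad.
y_k = r·cos(φ/3 − 2πk/3) for k = 0, 1, 2 gives y = 5.211108, 0.033877, -5.244985.
λ_k = y_k − 0.666667 gives λ = 4.5444, -0.6328, -5.9117 (check: the sum is -2.0000 = tr M).

Hence λ_max = 4.5444 and λ_min = -5.9117.


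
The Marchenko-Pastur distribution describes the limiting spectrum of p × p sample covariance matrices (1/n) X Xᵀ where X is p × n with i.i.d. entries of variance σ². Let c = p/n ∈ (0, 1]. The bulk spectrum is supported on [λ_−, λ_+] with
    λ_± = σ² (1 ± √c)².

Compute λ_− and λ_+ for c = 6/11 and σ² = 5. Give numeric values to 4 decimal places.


c = 6/11 = 0.545455; √c = 0.738549.
λ_− = σ² (1 − √c)² = 5 · (1 − 0.738549)² = 5 · (0.261451)² = 0.341783.
λ_+ = σ² (1 + √c)² = 5 · (1 + 0.738549)² = 5 · (1.738549)² = 15.112762.

Rounded to 4 decimal places: λ_− ≈ 0.3418, λ_+ ≈ 15.1128.


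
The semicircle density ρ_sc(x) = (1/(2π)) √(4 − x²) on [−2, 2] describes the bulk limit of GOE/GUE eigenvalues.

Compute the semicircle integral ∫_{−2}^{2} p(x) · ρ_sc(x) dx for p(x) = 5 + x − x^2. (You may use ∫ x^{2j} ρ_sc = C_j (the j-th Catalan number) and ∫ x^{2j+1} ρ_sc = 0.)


Write p(x) = Σ a_i x^i, split into monomials and integrate each against ρ_sc separately.
Using ∫ x^{2j} ρ_sc = C_j = (1/(j+1)) C(2j, j) (Catalan numbers) and ∫ x^{2j+1} ρ_sc = 0 (odd monomials vanish by symmetry):
  i = 0 (even): a_0 · C_{0} = 5 · 1 = 5
  i = 1 (odd): ∫ x^1 ρ_sc = 0 (vanishes)
  i = 2 (even): a_2 · C_{1} = -1 · 1 = -1

Summing the contributions: ∫_{−2}^{2} p(x) ρ_sc(x) dx = 5 + (-1) = 4.


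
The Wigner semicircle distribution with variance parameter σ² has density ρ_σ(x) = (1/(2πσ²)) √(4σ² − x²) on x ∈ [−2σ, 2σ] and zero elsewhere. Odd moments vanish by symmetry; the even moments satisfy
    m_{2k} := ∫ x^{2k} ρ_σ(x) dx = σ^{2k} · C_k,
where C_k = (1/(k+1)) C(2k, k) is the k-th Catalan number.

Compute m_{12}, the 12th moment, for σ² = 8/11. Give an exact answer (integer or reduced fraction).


By the scaled semicircle moment identity, m_{2k} = σ^{2k} · C_k with k = 6.
C_6 = (1/(k+1)) · C(2k, k) = (1/7) · C(12, 6) = (1/7) · 924 = 132.
σ^{2k} = (σ²)^k = (8/11)^6 = 262144/1771561.

Therefore m_{12} = σ^{12} · C_6 = (262144/1771561) · 132 = 3145728/161051.


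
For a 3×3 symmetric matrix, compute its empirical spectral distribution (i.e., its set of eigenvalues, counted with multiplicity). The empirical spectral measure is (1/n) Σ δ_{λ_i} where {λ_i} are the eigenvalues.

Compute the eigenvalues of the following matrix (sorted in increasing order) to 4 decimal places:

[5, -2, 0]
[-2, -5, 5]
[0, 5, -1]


Since M is real symmetric, all three eigenvalues are real; they are the roots of det(λI − M) = λ³ − (tr M) λ² + s λ − det M, where s is the sum of the principal 2×2 minors.
tr M = 5 + (-5) + (-1) = -1.
s = (5·(-5) − (-2)²) + (5·(-1) − 0²) + ((-5)·(-1) − 5²) = -29 + (-5) + (-20) = -54.
det M (expand along row 1) = 5·(-20) − (-2)·2 + 0·(-10) = -96.
Characteristic polynomial: λ³ + λ² − 54λ + 96 = 0.
Substitute λ = y + (tr M)/3 = y − 0.333333 to remove the quadratic term: y³ + p·y + q = 0 with p = s − (tr M)²/3 = -54.333333 and q = −2(tr M)³/27 + (tr M)·s/3 − det M = 114.074074.
Three real roots ⇒ use the trigonometric (Viète) form: r = 2√(−p/3) = 8.511430, φ = arccos(3q/(p·r)) = arccos(-0.740013) = 2.403886 rad.
y_k = r·cos(φ/3 − 2πk/3) for k = 0, 1, 2 gives y = 5.922057, 2.333333, -8.255390.
λ_k = y_k − 0.333333 gives λ = 5.5887, 2.0000, -8.5887 (check: the sum is -1.0000 = tr M).

Eigenvalues sorted in increasing order: [-8.5887, 2.0000, 5.5887].


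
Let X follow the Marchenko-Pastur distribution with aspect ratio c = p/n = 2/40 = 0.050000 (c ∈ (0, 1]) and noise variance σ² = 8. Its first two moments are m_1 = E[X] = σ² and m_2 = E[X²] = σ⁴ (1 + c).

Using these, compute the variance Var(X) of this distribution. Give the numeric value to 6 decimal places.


m_1 = E[X] = σ² = 8, so m_1² = 64.
m_2 = E[X²] = σ⁴ (1 + c) = 64 · (1 + 0.050000) = 64 · 1.050000 = 67.200000.
(Note m_2 − m_1² simplifies to c · σ⁴ = 0.050000 · 64.)

Var(X) = m_2 − m_1² = 67.200000 − 64 = 3.200000.


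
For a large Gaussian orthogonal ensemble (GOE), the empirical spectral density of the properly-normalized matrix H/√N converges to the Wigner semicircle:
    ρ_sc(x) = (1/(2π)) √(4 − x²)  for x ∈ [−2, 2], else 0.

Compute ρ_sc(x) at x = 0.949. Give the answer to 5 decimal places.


ρ_sc(x) = (1/(2π)) √(4 − x²). With x = 0.949:
  4 − x² = 4 − (0.949)² = 4 − 0.900601 = 3.099399.
  √(4 − x²) = 1.760511.
  1/(2π) = 0.159155.
  ρ_sc(0.949) = 0.159155 · 1.760511 = 0.280194.

Rounded to 5 decimal places: ρ_sc(0.949) ≈ 0.28019.


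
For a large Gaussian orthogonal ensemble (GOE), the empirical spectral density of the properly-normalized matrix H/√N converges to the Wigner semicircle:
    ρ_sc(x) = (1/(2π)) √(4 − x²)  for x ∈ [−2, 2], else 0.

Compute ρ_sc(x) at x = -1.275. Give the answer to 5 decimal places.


ρ_sc(x) = (1/(2π)) √(4 − x²). With x = -1.275:
  4 − x² = 4 − (-1.275)² = 4 − 1.625625 = 2.374375.
  √(4 − x²) = 1.540901.
  1/(2π) = 0.159155.
  ρ_sc(-1.275) = 0.159155 · 1.540901 = 0.245242.

Rounded to 5 decimal places: ρ_sc(-1.275) ≈ 0.24524.


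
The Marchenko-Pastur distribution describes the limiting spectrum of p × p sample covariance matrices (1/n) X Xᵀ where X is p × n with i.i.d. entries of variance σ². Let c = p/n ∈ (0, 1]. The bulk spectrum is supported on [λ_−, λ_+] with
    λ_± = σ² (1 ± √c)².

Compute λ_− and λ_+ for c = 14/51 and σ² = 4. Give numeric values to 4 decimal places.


c = 14/51 = 0.274510; √c = 0.523937.
λ_− = σ² (1 − √c)² = 4 · (1 − 0.523937)² = 4 · (0.476063)² = 0.906545.
λ_+ = σ² (1 + √c)² = 4 · (1 + 0.523937)² = 4 · (1.523937)² = 9.289534.

Rounded to 4 decimal places: λ_− ≈ 0.9065, λ_+ ≈ 9.2895.


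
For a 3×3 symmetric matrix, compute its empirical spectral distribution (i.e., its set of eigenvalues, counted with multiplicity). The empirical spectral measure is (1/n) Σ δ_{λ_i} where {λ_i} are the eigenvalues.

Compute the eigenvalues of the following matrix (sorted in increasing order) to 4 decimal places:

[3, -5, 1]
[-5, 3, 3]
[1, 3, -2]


Since M is real symmetric, all three eigenvalues are real; they are the roots of det(λI − M) = λ³ − (tr M) λ² + s λ − det M, where s is the sum of the principal 2×2 minors.
tr M = 3 + 3 + (-2) = 4.
s = (3·3 − (-5)²) + (3·(-2) − 1²) + (3·(-2) − 3²) = -16 + (-7) + (-15) = -38.
det M (expand along row 1) = 3·(-15) − (-5)·7 + 1·(-18) = -28.
Characteristic polynomial: λ³ − 4λ² − 38λ + 28 = 0.
Substitute λ = y + (tr M)/3 = y + 1.333333 to remove the quadratic term: y³ + p·y + q = 0 with p = s − (tr M)²/3 = -43.333333 and q = −2(tr M)³/27 + (tr M)·s/3 − det M = -27.407407.
Three real roots ⇒ use the trigonometric (Viète) form: r = 2√(−p/3) = 7.601170, φ = arccos(3q/(p·r)) = arccos(0.249624) = 1.318504 rad.
y_k = r·cos(φ/3 − 2πk/3) for k = 0, 1, 2 gives y = 6.878784, -0.638485, -6.240299.
λ_k = y_k + 1.333333 gives λ = 8.2121, 0.6948, -4.9070 (check: the sum is 4.0000 = tr M).

Eigenvalues sorted in increasing order: [-4.9070, 0.6948, 8.2121].


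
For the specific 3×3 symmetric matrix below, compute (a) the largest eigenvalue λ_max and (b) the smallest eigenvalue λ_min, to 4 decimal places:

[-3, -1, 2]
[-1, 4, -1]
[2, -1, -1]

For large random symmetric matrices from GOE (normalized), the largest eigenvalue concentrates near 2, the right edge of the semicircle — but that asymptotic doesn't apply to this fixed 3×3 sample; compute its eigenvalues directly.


Since M is real symmetric, all three eigenvalues are real; they are the roots of det(λI − M) = λ³ − (tr M) λ² + s λ − det M, where s is the sum of the principal 2×2 minors.
tr M = -3 + 4 + (-1) = 0.
s = ((-3)·4 − (-1)²) + ((-3)·(-1) − 2²) + (4·(-1) − (-1)²) = -13 + (-1) + (-5) = -19.
det M (expand along row 1) = (-3)·(-5) − (-1)·3 + 2·(-7) = 4.
Characteristic polynomial: λ³ − 19λ − 4 = 0.
Substitute λ = y + (tr M)/3 = y + 0.000000 to remove the quadratic term: y³ + p·y + q = 0 with p = s − (tr M)²/3 = -19.000000 and q = −2(tr M)³/27 + (tr M)·s/3 − det M = -4.000000.
Three real roots ⇒ use the trigonometric (Viète) form: r = 2√(−p/3) = 5.033223, φ = arccos(3q/(p·r)) = arccos(0.125482) = 1.444983 rad.
y_k = r·cos(φ/3 − 2πk/3) for k = 0, 1, 2 gives y = 4.460577, -0.211021, -4.249556.
λ_k = y_k + 0.000000 gives λ = 4.4606, -0.2110, -4.2496 (check: the sum is 0.0000 = tr M).

Hence λ_max = 4.4606 and λ_min = -4.2496.


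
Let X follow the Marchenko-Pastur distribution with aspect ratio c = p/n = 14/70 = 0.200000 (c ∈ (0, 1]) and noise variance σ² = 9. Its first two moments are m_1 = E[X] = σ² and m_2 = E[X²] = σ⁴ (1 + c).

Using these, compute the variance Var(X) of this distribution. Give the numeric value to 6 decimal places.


m_1 = E[X] = σ² = 9, so m_1² = 81.
m_2 = E[X²] = σ⁴ (1 + c) = 81 · (1 + 0.200000) = 81 · 1.200000 = 97.200000.
(Note m_2 − m_1² simplifies to c · σ⁴ = 0.200000 · 81.)

Var(X) = m_2 − m_1² = 97.200000 − 81 = 16.200000.


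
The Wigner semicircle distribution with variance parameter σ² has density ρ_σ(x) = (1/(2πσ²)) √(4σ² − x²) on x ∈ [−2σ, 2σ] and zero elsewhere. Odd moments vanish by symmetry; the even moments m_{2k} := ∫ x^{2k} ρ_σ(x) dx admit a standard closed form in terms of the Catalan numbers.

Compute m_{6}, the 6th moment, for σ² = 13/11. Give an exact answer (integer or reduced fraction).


By the scaled semicircle moment identity, m_{2k} = σ^{2k} · C_k with k = 3.
C_3 = (1/(k+1)) · C(2k, k) = (1/4) · C(6, 3) = (1/4) · 20 = 5.
σ^{2k} = (σ²)^k = (13/11)^3 = 2197/1331.

Therefore m_{6} = σ^{6} · C_3 = (2197/1331) · 5 = 10985/1331.


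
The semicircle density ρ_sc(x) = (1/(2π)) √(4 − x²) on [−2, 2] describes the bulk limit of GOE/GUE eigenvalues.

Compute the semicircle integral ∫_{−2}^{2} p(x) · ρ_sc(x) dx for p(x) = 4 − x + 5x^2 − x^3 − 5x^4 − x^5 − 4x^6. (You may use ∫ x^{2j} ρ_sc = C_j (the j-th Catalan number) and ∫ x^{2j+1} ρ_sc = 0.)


Write p(x) = Σ a_i x^i, split into monomials and integrate each against ρ_sc separately.
Using ∫ x^{2j} ρ_sc = C_j = (1/(j+1)) C(2j, j) (Catalan numbers) and ∫ x^{2j+1} ρ_sc = 0 (odd monomials vanish by symmetry):
  i = 0 (even): a_0 · C_{0} = 4 · 1 = 4
  i = 1 (odd): ∫ x^1 ρ_sc = 0 (vanishes)
  i = 2 (even): a_2 · C_{1} = 5 · 1 = 5
  i = 3 (odd): ∫ x^3 ρ_sc = 0 (vanishes)
  i = 4 (even): a_4 · C_{2} = -5 · 2 = -10
  i = 5 (odd): ∫ x^5 ρ_sc = 0 (vanishes)
  i = 6 (even): a_6 · C_{3} = -4 · 5 = -20

Summing the contributions: ∫_{−2}^{2} p(x) ρ_sc(x) dx = 4 + 5 + (-10) + (-20) = -21.


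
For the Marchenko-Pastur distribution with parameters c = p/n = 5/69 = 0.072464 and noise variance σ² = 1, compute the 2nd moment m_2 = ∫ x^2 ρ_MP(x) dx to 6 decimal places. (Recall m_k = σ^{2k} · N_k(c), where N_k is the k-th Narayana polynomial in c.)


E[X²] = σ⁴ (1 + c) (second MP moment). With σ² = 1 (so σ⁴ = 1) and c = 5/69 = 0.072464: E[X²] = 1 · (1 + 0.072464) = 1 · 1.072464.

So E[X^2] = 1.072464.


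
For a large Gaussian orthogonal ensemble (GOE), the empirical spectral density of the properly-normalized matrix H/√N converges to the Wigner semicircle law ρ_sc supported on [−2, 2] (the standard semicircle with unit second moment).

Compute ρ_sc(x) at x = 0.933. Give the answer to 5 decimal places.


ρ_sc(x) = (1/(2π)) √(4 − x²). With x = 0.933:
  4 − x² = 4 − (0.933)² = 4 − 0.870489 = 3.129511.
  √(4 − x²) = 1.769042.
  1/(2π) = 0.159155.
  ρ_sc(0.933) = 0.159155 · 1.769042 = 0.281552.

Rounded to 5 decimal places: ρ_sc(0.933) ≈ 0.28155.


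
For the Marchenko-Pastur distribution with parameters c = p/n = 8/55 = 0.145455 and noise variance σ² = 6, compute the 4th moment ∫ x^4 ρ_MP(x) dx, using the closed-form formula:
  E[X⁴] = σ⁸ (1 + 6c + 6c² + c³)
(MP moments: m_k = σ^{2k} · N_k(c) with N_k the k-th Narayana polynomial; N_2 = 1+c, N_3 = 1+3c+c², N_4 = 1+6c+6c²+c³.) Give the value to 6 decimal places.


E[X⁴] = σ⁸ (1 + 6c + 6c² + c³) (fourth MP moment). With σ² = 6 (so σ⁸ = 1296) and c = 8/55 = 0.145455: E[X⁴] = 1296 · (1 + 6·0.145455 + 6·(0.145455)² + (0.145455)³) = 1296 · 2.002747.

So E[X^4] = 2595.559862.


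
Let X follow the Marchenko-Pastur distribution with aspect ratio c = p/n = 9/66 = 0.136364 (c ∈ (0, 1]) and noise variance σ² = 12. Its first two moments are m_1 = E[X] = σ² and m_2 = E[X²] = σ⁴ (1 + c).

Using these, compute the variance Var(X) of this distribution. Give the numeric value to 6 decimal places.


m_1 = E[X] = σ² = 12, so m_1² = 144.
m_2 = E[X²] = σ⁴ (1 + c) = 144 · (1 + 0.136364) = 144 · 1.136364 = 163.636364.
(Note m_2 − m_1² simplifies to c · σ⁴ = 0.136364 · 144.)

Var(X) = m_2 − m_1² = 163.636364 − 144 = 19.636364.


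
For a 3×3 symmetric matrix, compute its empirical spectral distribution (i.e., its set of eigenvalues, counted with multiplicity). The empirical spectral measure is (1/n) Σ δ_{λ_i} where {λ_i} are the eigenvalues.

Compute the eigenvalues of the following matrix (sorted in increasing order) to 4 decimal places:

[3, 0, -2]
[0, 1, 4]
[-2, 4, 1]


Since M is real symmetric, all three eigenvalues are real; they are the roots of det(λI − M) = λ³ − (tr M) λ² + s λ − det M, where s is the sum of the principal 2×2 minors.
tr M = 3 + 1 + 1 = 5.
s = (3·1 − 0²) + (3·1 − (-2)²) + (1·1 − 4²) = 3 + (-1) + (-15) = -13.
det M (expand along row 1) = 3·(-15) − 0·8 + (-2)·2 = -49.
Characteristic polynomial: λ³ − 5λ² − 13λ + 49 = 0.
Substitute λ = y + (tr M)/3 = y + 1.666667 to remove the quadratic term: y³ + p·y + q = 0 with p = s − (tr M)²/3 = -21.333333 and q = −2(tr M)³/27 + (tr M)·s/3 − det M = 18.074074.
Three real roots ⇒ use the trigonometric (Viète) form: r = 2√(−p/3) = 5.333333, φ = arccos(3q/(p·r)) = arccos(-0.476562) = 2.067537 rad.
y_k = r·cos(φ/3 − 2πk/3) for k = 0, 1, 2 gives y = 4.116098, 0.879064, -4.995163.
λ_k = y_k + 1.666667 gives λ = 5.7828, 2.5457, -3.3285 (check: the sum is 5.0000 = tr M).

Eigenvalues sorted in increasing order: [-3.3285, 2.5457, 5.7828].


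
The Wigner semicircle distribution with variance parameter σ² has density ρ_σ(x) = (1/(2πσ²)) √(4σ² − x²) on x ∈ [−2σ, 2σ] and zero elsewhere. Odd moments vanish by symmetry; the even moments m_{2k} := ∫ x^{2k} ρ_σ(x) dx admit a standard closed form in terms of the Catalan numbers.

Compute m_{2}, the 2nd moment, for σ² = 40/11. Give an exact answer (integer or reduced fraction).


By the scaled semicircle moment identity, m_{2k} = σ^{2k} · C_k with k = 1.
C_1 = (1/(k+1)) · C(2k, k) = (1/2) · C(2, 1) = (1/2) · 2 = 1.
σ^{2k} = (σ²)^k = (40/11)^1 = 40/11.

Therefore m_{2} = σ^{2} · C_1 = (40/11) · 1 = 40/11.


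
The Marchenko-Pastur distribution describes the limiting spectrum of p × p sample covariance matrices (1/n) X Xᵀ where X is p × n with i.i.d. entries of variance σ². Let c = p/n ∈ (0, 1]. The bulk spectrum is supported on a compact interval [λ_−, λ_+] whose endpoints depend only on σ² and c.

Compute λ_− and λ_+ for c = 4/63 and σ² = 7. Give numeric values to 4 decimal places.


c = 4/63 = 0.063492; √c = 0.251976.
λ_− = σ² (1 − √c)² = 7 · (1 − 0.251976)² = 7 · (0.748024)² = 3.916776.
λ_+ = σ² (1 + √c)² = 7 · (1 + 0.251976)² = 7 · (1.251976)² = 10.972113.

Rounded to 4 decimal places: λ_− ≈ 3.9168, λ_+ ≈ 10.9721.


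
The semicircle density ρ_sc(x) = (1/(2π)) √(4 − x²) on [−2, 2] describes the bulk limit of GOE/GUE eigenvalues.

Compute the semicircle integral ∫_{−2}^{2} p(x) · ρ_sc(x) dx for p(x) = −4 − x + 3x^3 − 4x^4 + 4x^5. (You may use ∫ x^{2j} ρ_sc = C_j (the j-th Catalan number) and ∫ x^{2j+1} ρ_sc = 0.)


Write p(x) = Σ a_i x^i, split into monomials and integrate each against ρ_sc separately.
Using ∫ x^{2j} ρ_sc = C_j = (1/(j+1)) C(2j, j) (Catalan numbers) and ∫ x^{2j+1} ρ_sc = 0 (odd monomials vanish by symmetry):
  i = 0 (even): a_0 · C_{0} = -4 · 1 = -4
  i = 1 (odd): ∫ x^1 ρ_sc = 0 (vanishes)
  i = 3 (odd): ∫ x^3 ρ_sc = 0 (vanishes)
  i = 4 (even): a_4 · C_{2} = -4 · 2 = -8
  i = 5 (odd): ∫ x^5 ρ_sc = 0 (vanishes)

Summing the contributions: ∫_{−2}^{2} p(x) ρ_sc(x) dx = (-4) + (-8) = -12.


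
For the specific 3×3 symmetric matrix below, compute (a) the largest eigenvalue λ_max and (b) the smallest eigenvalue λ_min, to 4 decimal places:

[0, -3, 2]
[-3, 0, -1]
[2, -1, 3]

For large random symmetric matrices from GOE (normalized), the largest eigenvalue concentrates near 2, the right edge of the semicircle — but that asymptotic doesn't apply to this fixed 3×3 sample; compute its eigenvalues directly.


Since M is real symmetric, all three eigenvalues are real; they are the roots of det(λI − M) = λ³ − (tr M) λ² + s λ − det M, where s is the sum of the principal 2×2 minors.
tr M = 0 + 0 + 3 = 3.
s = (0·0 − (-3)²) + (0·3 − 2²) + (0·3 − (-1)²) = -9 + (-4) + (-1) = -14.
det M (expand along row 1) = 0·(-1) − (-3)·(-7) + 2·3 = -15.
Characteristic polynomial: λ³ − 3λ² − 14λ + 15 = 0.
Substitute λ = y + (tr M)/3 = y + 1.000000 to remove the quadratic term: y³ + p·y + q = 0 with p = s − (tr M)²/3 = -17.000000 and q = −2(tr M)³/27 + (tr M)·s/3 − det M = -1.000000.
Three real roots ⇒ use the trigonometric (Viète) form: r = 2√(−p/3) = 4.760952, φ = arccos(3q/(p·r)) = arccos(0.037066) = 1.533722 rad.
y_k = r·cos(φ/3 − 2πk/3) for k = 0, 1, 2 gives y = 4.152209, -0.058836, -4.093373.
λ_k = y_k + 1.000000 gives λ = 5.1522, 0.9412, -3.0934 (check: the sum is 3.0000 = tr M).

Hence λ_max = 5.1522 and λ_min = -3.0934.


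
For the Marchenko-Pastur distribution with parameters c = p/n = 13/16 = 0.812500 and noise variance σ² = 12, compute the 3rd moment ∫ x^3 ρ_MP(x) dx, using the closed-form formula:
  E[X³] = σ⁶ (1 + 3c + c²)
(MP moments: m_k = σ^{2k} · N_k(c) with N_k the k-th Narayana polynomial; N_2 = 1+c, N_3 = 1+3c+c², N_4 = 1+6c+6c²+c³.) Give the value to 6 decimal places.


E[X³] = σ⁶ (1 + 3c + c²) (third MP moment). With σ² = 12 (so σ⁶ = 1728) and c = 13/16 = 0.812500: E[X³] = 1728 · (1 + 3·0.812500 + (0.812500)²) = 1728 · 4.097656.

So E[X^3] = 7080.750000.


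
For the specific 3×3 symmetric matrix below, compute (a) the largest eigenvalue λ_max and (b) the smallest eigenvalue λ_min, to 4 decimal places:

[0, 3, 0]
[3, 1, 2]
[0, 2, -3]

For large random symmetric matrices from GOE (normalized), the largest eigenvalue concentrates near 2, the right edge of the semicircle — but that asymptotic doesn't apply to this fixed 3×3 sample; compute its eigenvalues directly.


Since M is real symmetric, all three eigenvalues are real; they are the roots of det(λI − M) = λ³ − (tr M) λ² + s λ − det M, where s is the sum of the principal 2×2 minors.
tr M = 0 + 1 + (-3) = -2.
s = (0·1 − 3²) + (0·(-3) − 0²) + (1·(-3) − 2²) = -9 + 0 + (-7) = -16.
det M (expand along row 1) = 0·(-7) − 3·(-9) + 0·6 = 27.
Characteristic polynomial: λ³ + 2λ² − 16λ − 27 = 0.
Substitute λ = y + (tr M)/3 = y − 0.666667 to remove the quadratic term: y³ + p·y + q = 0 with p = s − (tr M)²/3 = -17.333333 and q = −2(tr M)³/27 + (tr M)·s/3 − det M = -15.740741.
Three real roots ⇒ use the trigonometric (Viète) form: r = 2√(−p/3) = 4.807402, φ = arccos(3q/(p·r)) = arccos(0.566701) = 0.968300 rad.
y_k = r·cos(φ/3 − 2πk/3) for k = 0, 1, 2 gives y = 4.559155, -0.959003, -3.600151.
λ_k = y_k − 0.666667 gives λ = 3.8925, -1.6257, -4.2668 (check: the sum is -2.0000 = tr M).

Hence λ_max = 3.8925 and λ_min = -4.2668.


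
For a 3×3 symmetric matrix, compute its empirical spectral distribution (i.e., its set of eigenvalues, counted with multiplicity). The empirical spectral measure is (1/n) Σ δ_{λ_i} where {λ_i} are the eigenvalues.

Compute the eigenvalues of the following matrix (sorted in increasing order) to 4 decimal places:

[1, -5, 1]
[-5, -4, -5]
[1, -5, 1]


Since M is real symmetric, all three eigenvalues are real; they are the roots of det(λI − M) = λ³ − (tr M) λ² + s λ − det M, where s is the sum of the principal 2×2 minors.
tr M = 1 + (-4) + 1 = -2.
s = (1·(-4) − (-5)²) + (1·1 − 1²) + ((-4)·1 − (-5)²) = -29 + 0 + (-29) = -58.
det M (expand along row 1) = 1·(-29) − (-5)·0 + 1·29 = 0.
Characteristic polynomial: λ³ + 2λ² − 58λ = 0.
Substitute λ = y + (tr M)/3 = y − 0.666667 to remove the quadratic term: y³ + p·y + q = 0 with p = s − (tr M)²/3 = -59.333333 and q = −2(tr M)³/27 + (tr M)·s/3 − det M = 39.259259.
Three real roots ⇒ use the trigonometric (Viète) form: r = 2√(−p/3) = 8.894443, φ = arccos(3q/(p·r)) = arccos(-0.223175) = 1.795867 rad.
y_k = r·cos(φ/3 − 2πk/3) for k = 0, 1, 2 gives y = 7.347812, 0.666667, -8.014479.
λ_k = y_k − 0.666667 gives λ = 6.6811, 0.0000, -8.6811 (check: the sum is -2.0000 = tr M).

Eigenvalues sorted in increasing order: [-8.6811, 0.0000, 6.6811].


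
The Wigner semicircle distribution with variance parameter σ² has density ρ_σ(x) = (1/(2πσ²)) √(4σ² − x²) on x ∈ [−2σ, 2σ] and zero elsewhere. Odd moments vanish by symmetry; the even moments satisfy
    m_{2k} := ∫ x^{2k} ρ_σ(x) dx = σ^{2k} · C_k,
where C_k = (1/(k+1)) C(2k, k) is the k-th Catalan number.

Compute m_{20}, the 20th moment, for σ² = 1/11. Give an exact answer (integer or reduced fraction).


By the scaled semicircle moment identity, m_{2k} = σ^{2k} · C_k with k = 10.
C_10 = (1/(k+1)) · C(2k, k) = (1/11) · C(20, 10) = (1/11) · 184756 = 16796.
σ^{2k} = (σ²)^k = (1/11)^10 = 1/25937424601.

Therefore m_{20} = σ^{20} · C_10 = (1/25937424601) · 16796 = 16796/25937424601.


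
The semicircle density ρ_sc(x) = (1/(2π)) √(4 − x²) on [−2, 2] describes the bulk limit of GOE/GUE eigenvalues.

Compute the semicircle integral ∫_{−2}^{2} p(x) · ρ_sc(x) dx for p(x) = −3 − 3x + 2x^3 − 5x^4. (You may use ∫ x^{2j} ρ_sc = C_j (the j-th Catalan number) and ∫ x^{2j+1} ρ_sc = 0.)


Write p(x) = Σ a_i x^i, split into monomials and integrate each against ρ_sc separately.
Using ∫ x^{2j} ρ_sc = C_j = (1/(j+1)) C(2j, j) (Catalan numbers) and ∫ x^{2j+1} ρ_sc = 0 (odd monomials vanish by symmetry):
  i = 0 (even): a_0 · C_{0} = -3 · 1 = -3
  i = 1 (odd): ∫ x^1 ρ_sc = 0 (vanishes)
  i = 3 (odd): ∫ x^3 ρ_sc = 0 (vanishes)
  i = 4 (even): a_4 · C_{2} = -5 · 2 = -10

Summing the contributions: ∫_{−2}^{2} p(x) ρ_sc(x) dx = (-3) + (-10) = -13.


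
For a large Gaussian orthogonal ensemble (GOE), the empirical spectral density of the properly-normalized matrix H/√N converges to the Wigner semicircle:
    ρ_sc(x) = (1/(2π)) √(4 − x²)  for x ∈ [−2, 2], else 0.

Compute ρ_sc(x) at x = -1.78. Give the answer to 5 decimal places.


ρ_sc(x) = (1/(2π)) √(4 − x²). With x = -1.78:
  4 − x² = 4 − (-1.78)² = 4 − 3.168400 = 0.831600.
  √(4 − x²) = 0.911921.
  1/(2π) = 0.159155.
  ρ_sc(-1.78) = 0.159155 · 0.911921 = 0.145137.

Rounded to 5 decimal places: ρ_sc(-1.78) ≈ 0.14514.


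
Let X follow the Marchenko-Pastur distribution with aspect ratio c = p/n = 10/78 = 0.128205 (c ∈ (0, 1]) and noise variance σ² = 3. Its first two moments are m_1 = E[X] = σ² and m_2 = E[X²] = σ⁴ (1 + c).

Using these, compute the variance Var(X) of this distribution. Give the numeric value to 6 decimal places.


m_1 = E[X] = σ² = 3, so m_1² = 9.
m_2 = E[X²] = σ⁴ (1 + c) = 9 · (1 + 0.128205) = 9 · 1.128205 = 10.153846.
(Note m_2 − m_1² simplifies to c · σ⁴ = 0.128205 · 9.)

Var(X) = m_2 − m_1² = 10.153846 − 9 = 1.153846.


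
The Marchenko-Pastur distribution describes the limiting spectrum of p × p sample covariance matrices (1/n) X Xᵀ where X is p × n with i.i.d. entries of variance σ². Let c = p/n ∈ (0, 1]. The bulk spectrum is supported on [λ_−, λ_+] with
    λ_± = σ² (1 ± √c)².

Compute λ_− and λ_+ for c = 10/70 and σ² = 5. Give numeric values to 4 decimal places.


c = 10/70 = 0.142857; √c = 0.377964.
λ_− = σ² (1 − √c)² = 5 · (1 − 0.377964)² = 5 · (0.622036)² = 1.934641.
λ_+ = σ² (1 + √c)² = 5 · (1 + 0.377964)² = 5 · (1.377964)² = 9.493930.

Rounded to 4 decimal places: λ_− ≈ 1.9346, λ_+ ≈ 9.4939.


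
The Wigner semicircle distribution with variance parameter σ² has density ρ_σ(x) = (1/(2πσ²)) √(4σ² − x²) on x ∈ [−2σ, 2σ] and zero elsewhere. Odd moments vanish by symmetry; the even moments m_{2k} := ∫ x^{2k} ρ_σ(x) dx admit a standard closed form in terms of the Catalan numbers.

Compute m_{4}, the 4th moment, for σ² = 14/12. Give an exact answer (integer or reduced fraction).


By the scaled semicircle moment identity, m_{2k} = σ^{2k} · C_k with k = 2.
C_2 = (1/(k+1)) · C(2k, k) = (1/3) · C(4, 2) = (1/3) · 6 = 2.
σ^{2k} = (σ²)^k = (14/12)^2 = 49/36.

Therefore m_{4} = σ^{4} · C_2 = (49/36) · 2 = 49/18.


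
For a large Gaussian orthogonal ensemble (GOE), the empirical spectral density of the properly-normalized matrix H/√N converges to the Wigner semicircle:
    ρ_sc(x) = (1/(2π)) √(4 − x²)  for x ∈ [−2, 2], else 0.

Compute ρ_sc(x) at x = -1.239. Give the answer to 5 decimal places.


ρ_sc(x) = (1/(2π)) √(4 − x²). With x = -1.239:
  4 − x² = 4 − (-1.239)² = 4 − 1.535121 = 2.464879.
  √(4 − x²) = 1.569993.
  1/(2π) = 0.159155.
  ρ_sc(-1.239) = 0.159155 · 1.569993 = 0.249872.

Rounded to 5 decimal places: ρ_sc(-1.239) ≈ 0.24987.


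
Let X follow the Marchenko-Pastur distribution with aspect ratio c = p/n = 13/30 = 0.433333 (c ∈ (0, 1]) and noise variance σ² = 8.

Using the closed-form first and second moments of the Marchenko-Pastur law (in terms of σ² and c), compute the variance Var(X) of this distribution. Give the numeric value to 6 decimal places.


Recall the MP moments m_1 = E[X] = σ² and m_2 = E[X²] = σ⁴ (1 + c).
m_1 = E[X] = σ² = 8, so m_1² = 64.
m_2 = E[X²] = σ⁴ (1 + c) = 64 · (1 + 0.433333) = 64 · 1.433333 = 91.733333.
(Note m_2 − m_1² simplifies to c · σ⁴ = 0.433333 · 64.)

Var(X) = m_2 − m_1² = 91.733333 − 64 = 27.733333.


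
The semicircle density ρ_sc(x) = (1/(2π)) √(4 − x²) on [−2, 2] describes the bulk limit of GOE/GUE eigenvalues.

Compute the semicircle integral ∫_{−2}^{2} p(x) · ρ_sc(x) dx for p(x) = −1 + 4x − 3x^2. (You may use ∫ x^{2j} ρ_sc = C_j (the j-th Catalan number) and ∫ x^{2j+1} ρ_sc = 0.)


Write p(x) = Σ a_i x^i, split into monomials and integrate each against ρ_sc separately.
Using ∫ x^{2j} ρ_sc = C_j = (1/(j+1)) C(2j, j) (Catalan numbers) and ∫ x^{2j+1} ρ_sc = 0 (odd monomials vanish by symmetry):
  i = 0 (even): a_0 · C_{0} = -1 · 1 = -1
  i = 1 (odd): ∫ x^1 ρ_sc = 0 (vanishes)
  i = 2 (even): a_2 · C_{1} = -3 · 1 = -3

Summing the contributions: ∫_{−2}^{2} p(x) ρ_sc(x) dx = (-1) + (-3) = -4.


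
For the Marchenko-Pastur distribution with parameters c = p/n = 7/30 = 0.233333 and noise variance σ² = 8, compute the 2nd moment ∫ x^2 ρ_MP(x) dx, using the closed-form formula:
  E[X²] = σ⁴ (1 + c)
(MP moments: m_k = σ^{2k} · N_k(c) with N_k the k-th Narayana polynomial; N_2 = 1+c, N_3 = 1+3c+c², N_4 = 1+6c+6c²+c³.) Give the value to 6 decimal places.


E[X²] = σ⁴ (1 + c) (second MP moment). With σ² = 8 (so σ⁴ = 64) and c = 7/30 = 0.233333: E[X²] = 64 · (1 + 0.233333) = 64 · 1.233333.

So E[X^2] = 78.933333.
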